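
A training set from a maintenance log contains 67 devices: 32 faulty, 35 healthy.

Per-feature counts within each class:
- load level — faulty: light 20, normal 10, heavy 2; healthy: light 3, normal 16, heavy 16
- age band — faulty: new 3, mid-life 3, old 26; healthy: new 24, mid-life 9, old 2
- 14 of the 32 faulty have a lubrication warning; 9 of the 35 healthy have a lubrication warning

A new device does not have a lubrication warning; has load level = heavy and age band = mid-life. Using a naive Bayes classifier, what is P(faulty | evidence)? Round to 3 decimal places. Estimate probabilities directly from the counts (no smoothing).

0.033

faulty: (32/67) × (2/32) × (3/32) × (18/32) ≈ 0.00157416
healthy: (35/67) × (16/35) × (9/35) × (26/35) ≈ 0.0456168
P(faulty | x) = 0.00157416 / 0.04719096 ≈ 0.033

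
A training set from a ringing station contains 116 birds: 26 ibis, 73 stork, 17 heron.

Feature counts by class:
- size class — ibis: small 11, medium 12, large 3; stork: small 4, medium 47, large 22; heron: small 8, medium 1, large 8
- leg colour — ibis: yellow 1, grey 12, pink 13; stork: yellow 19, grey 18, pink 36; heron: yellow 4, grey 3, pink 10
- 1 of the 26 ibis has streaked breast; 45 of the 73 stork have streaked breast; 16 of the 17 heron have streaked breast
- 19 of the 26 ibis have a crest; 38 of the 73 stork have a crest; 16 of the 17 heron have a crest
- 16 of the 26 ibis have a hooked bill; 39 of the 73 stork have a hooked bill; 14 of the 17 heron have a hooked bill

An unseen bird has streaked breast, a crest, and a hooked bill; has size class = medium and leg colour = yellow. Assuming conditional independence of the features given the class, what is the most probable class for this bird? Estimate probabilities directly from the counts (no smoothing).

ibis: (26/116) × (12/26) × (1/26) × (1/26) × (19/26) × (16/26) ≈ 0.0000688182
stork: (73/116) × (47/73) × (19/73) × (45/73) × (38/73) × (39/73) ≈ 0.0180785
heron: (17/116) × (1/17) × (4/17) × (16/17) × (16/17) × (14/17) ≈ 0.0014797
Highest score → stork.

stork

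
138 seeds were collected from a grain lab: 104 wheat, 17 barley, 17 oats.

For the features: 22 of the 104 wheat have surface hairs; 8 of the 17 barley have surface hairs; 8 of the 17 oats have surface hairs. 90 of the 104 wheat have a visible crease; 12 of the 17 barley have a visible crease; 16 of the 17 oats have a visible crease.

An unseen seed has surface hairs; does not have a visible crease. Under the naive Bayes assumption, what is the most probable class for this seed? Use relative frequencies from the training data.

wheat

wheat: (104/138) × (22/104) × (14/104) ≈ 0.0214604
barley: (17/138) × (8/17) × (5/17) ≈ 0.0170503
oats: (17/138) × (8/17) × (1/17) ≈ 0.00341006
Highest score → wheat.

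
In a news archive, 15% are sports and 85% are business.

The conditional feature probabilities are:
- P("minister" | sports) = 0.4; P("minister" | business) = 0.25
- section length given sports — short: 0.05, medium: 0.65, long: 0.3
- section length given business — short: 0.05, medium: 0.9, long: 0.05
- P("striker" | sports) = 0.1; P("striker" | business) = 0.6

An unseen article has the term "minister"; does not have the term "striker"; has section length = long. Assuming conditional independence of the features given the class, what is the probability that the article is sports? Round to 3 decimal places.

0.792

sports: 0.15 × 0.4 × 0.3 × (1−0.1) = 0.0162
business: 0.85 × 0.25 × 0.05 × (1−0.6) = 0.00425
P(sports | x) = 0.0162 / 0.02045 ≈ 0.792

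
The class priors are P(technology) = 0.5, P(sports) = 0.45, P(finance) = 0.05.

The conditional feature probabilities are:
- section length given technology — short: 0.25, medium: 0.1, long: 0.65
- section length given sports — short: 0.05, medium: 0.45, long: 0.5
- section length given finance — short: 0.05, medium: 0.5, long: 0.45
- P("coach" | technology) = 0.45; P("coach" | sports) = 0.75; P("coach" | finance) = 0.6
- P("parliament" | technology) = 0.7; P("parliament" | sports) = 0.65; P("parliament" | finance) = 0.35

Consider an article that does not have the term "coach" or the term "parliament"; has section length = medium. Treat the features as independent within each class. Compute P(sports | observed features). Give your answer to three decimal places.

technology: 0.5 × 0.1 × (1−0.45) × (1−0.7) = 0.00825
sports: 0.45 × 0.45 × (1−0.75) × (1−0.65) = 0.01771875
finance: 0.05 × 0.5 × (1−0.6) × (1−0.35) = 0.0065
P(sports | x) = 0.01771875 / 0.03246875 ≈ 0.546

0.546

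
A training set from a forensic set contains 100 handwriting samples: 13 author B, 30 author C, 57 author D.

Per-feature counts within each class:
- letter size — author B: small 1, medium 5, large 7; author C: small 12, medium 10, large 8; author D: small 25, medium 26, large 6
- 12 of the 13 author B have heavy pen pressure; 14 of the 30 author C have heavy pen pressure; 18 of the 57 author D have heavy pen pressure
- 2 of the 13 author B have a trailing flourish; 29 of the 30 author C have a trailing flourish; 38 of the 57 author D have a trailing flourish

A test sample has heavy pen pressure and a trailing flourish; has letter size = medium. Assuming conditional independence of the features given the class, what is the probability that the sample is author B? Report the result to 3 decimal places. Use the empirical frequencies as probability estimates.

0.066

author B: (13/100) × (5/13) × (12/13) × (2/13) ≈ 0.00710059
author C: (30/100) × (10/30) × (14/30) × (29/30) ≈ 0.0451111
author D: (57/100) × (26/57) × (18/57) × (38/57) ≈ 0.0547368
P(author B | x) = 0.00710059 / 0.10694849 ≈ 0.066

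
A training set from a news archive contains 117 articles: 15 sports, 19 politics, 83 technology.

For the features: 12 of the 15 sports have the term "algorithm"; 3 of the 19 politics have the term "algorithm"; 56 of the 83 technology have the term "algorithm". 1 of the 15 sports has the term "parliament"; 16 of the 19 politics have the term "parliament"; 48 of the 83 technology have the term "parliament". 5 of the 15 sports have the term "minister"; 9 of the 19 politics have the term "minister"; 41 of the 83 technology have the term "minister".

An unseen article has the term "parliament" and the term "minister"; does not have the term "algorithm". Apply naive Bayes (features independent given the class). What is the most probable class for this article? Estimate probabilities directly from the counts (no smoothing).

technology

sports: (15/117) × (3/15) × (1/15) × (5/15) ≈ 0.000569801
politics: (19/117) × (16/19) × (16/19) × (9/19) ≈ 0.0545493
technology: (83/117) × (27/83) × (48/83) × (41/83) ≈ 0.0659245
Highest score → technology.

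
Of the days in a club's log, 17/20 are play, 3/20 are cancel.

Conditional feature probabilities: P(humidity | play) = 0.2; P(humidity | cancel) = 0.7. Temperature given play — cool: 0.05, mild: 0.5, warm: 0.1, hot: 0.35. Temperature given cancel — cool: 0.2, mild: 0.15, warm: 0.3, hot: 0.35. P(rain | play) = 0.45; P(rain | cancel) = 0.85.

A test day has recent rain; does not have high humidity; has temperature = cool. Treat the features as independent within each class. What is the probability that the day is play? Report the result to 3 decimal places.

play: 0.85 × (1−0.2) × 0.05 × 0.45 = 0.0153
cancel: 0.15 × (1−0.7) × 0.2 × 0.85 = 0.00765
P(play | x) = 0.0153 / 0.02295 ≈ 0.667

0.667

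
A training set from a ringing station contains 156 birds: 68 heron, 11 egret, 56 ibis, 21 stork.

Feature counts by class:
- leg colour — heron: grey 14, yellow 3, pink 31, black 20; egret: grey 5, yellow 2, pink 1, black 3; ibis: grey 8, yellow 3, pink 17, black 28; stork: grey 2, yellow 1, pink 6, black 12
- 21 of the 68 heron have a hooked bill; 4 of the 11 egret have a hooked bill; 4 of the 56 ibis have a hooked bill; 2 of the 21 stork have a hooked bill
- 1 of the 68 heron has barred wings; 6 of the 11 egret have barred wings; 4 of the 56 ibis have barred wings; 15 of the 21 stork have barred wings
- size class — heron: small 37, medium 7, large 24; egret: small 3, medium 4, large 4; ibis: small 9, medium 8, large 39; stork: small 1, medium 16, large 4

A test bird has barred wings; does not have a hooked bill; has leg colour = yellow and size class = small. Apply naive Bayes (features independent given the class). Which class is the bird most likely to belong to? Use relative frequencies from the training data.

egret

heron: (68/156) × (3/68) × (47/68) × (1/68) × (37/68) ≈ 0.000106358
egret: (11/156) × (2/11) × (7/11) × (6/11) × (3/11) ≈ 0.00121366
ibis: (56/156) × (3/56) × (52/56) × (4/56) × (9/56) ≈ 0.000204993
stork: (21/156) × (1/21) × (19/21) × (15/21) × (1/21) ≈ 0.000197271
Highest score → egret.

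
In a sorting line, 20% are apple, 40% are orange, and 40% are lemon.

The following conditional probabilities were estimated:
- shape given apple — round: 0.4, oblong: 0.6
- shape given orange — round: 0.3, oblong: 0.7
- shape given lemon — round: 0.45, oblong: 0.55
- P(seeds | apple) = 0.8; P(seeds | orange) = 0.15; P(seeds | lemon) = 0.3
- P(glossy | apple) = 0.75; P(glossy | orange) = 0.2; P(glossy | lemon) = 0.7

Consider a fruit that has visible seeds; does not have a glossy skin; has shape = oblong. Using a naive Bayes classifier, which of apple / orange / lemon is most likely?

orange

apple: 0.2 × 0.6 × 0.8 × (1−0.75) = 0.024
orange: 0.4 × 0.7 × 0.15 × (1−0.2) = 0.0336
lemon: 0.4 × 0.55 × 0.3 × (1−0.7) = 0.0198
Highest score → orange.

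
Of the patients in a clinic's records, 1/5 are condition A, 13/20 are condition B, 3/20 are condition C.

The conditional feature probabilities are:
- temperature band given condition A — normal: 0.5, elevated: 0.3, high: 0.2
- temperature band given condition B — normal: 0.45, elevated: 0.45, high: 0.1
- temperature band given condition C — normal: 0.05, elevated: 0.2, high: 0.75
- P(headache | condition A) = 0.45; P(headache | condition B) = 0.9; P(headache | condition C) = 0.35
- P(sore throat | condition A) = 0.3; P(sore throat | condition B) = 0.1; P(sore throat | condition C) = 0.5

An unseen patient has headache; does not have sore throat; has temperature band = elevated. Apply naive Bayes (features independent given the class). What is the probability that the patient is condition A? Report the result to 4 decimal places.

condition A: 0.2 × 0.3 × 0.45 × (1−0.3) = 0.0189
condition B: 0.65 × 0.45 × 0.9 × (1−0.1) = 0.236925
condition C: 0.15 × 0.2 × 0.35 × (1−0.5) = 0.00525
P(condition A | x) = 0.0189 / 0.261075 ≈ 0.0724

0.0724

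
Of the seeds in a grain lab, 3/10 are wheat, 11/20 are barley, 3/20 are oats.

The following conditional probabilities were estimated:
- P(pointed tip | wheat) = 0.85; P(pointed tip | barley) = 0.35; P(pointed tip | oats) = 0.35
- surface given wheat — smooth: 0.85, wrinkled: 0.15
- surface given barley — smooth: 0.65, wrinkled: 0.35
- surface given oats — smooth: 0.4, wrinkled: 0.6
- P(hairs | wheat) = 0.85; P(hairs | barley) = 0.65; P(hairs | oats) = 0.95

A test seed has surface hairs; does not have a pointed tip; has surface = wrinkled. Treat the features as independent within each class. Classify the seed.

barley

wheat: 0.3 × (1−0.85) × 0.15 × 0.85 = 0.0057375
barley: 0.55 × (1−0.35) × 0.35 × 0.65 = 0.08133125
oats: 0.15 × (1−0.35) × 0.6 × 0.95 = 0.055575
Highest score → barley.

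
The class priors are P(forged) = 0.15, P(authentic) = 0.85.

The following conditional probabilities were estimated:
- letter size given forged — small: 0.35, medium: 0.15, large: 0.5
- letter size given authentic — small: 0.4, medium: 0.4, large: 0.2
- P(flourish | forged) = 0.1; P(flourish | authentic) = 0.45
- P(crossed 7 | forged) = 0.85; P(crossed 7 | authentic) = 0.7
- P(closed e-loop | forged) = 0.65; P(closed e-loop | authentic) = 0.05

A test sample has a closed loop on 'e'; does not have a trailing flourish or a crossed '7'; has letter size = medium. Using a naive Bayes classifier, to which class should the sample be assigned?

forged: 0.15 × 0.15 × (1−0.1) × (1−0.85) × 0.65 = 0.001974375
authentic: 0.85 × 0.4 × (1−0.45) × (1−0.7) × 0.05 = 0.002805
Highest score → authentic.

authentic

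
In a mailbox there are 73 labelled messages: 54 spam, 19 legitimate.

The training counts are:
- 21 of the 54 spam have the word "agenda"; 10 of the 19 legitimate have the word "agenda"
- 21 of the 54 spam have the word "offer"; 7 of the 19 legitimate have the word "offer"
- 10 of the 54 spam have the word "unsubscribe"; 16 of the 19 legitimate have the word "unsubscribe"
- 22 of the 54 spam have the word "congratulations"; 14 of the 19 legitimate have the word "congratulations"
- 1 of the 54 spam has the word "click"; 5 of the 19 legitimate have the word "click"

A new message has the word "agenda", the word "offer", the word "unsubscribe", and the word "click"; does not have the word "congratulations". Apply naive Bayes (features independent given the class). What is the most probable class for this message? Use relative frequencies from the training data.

legitimate

spam: (54/73) × (21/54) × (21/54) × (10/54) × (32/54) × (1/54) ≈ 0.000227348
legitimate: (19/73) × (10/19) × (7/19) × (16/19) × (5/19) × (5/19) ≈ 0.00294321
Highest score → legitimate.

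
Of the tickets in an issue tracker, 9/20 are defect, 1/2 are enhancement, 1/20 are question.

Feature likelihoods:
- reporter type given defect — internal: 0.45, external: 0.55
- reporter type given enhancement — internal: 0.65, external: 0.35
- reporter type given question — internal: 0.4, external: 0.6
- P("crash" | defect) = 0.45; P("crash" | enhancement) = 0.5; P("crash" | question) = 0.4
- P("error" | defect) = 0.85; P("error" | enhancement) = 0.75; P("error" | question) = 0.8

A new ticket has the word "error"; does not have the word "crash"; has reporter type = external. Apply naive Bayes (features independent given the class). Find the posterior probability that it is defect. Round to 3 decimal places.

0.591

defect: 0.45 × 0.55 × (1−0.45) × 0.85 = 0.11570625
enhancement: 0.5 × 0.35 × (1−0.5) × 0.75 = 0.065625
question: 0.05 × 0.6 × (1−0.4) × 0.8 = 0.0144
P(defect | x) = 0.11570625 / 0.19573125 ≈ 0.591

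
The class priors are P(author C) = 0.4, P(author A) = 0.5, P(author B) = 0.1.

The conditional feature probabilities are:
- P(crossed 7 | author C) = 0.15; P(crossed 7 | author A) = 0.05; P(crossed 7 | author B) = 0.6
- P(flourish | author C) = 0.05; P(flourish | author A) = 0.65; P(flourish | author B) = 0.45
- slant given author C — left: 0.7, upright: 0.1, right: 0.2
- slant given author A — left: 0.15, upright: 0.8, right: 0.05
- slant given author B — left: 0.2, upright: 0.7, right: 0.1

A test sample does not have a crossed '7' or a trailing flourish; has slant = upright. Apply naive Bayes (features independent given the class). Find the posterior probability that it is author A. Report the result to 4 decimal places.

author C: 0.4 × (1−0.15) × (1−0.05) × 0.1 = 0.0323
author A: 0.5 × (1−0.05) × (1−0.65) × 0.8 = 0.133
author B: 0.1 × (1−0.6) × (1−0.45) × 0.7 = 0.0154
P(author A | x) = 0.133 / 0.1807 ≈ 0.7360

0.7360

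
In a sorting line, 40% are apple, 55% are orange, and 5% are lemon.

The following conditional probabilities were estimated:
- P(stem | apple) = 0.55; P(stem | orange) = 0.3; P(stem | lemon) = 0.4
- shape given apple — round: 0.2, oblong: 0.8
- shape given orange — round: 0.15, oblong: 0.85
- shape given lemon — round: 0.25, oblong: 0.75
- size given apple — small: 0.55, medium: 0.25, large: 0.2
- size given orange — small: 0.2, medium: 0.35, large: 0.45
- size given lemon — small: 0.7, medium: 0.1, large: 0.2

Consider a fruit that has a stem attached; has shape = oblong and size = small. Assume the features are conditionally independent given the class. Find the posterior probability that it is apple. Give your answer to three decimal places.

apple: 0.4 × 0.55 × 0.8 × 0.55 = 0.0968
orange: 0.55 × 0.3 × 0.85 × 0.2 = 0.02805
lemon: 0.05 × 0.4 × 0.75 × 0.7 = 0.0105
P(apple | x) = 0.0968 / 0.13535 ≈ 0.715

0.715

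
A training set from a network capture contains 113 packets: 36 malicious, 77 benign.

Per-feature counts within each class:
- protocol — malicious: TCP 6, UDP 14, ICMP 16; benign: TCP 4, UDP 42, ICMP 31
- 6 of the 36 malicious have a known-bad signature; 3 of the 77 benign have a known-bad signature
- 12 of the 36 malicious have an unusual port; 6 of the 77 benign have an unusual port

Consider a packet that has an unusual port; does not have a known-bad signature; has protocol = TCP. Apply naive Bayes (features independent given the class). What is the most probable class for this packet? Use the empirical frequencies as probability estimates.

malicious: (36/113) × (6/36) × (30/36) × (12/36) ≈ 0.0147493
benign: (77/113) × (4/77) × (74/77) × (6/77) ≈ 0.00265084
Highest score → malicious.

malicious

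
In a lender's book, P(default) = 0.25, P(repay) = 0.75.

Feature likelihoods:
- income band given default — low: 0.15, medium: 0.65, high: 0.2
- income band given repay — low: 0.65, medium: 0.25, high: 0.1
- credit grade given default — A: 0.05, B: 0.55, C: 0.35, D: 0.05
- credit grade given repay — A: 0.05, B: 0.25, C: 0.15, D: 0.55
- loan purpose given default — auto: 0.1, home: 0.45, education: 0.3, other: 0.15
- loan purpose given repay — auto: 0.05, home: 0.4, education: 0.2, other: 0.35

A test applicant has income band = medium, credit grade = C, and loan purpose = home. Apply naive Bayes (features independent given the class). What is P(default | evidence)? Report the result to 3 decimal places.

default: 0.25 × 0.65 × 0.35 × 0.45 = 0.02559375
repay: 0.75 × 0.25 × 0.15 × 0.4 = 0.01125
P(default | x) = 0.02559375 / 0.03684375 ≈ 0.695

0.695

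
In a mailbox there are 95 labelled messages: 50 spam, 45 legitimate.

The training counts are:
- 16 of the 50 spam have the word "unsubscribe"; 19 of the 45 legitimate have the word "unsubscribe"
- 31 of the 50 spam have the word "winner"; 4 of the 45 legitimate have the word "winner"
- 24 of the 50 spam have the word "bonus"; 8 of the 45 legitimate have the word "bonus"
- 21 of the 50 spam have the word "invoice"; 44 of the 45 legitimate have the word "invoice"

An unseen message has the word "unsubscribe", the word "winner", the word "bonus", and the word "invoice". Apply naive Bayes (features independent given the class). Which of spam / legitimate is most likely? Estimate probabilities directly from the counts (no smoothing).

spam: (50/95) × (16/50) × (31/50) × (24/50) × (21/50) ≈ 0.0210513
legitimate: (45/95) × (19/45) × (4/45) × (8/45) × (44/45) ≈ 0.00309026
Highest score → spam.

spam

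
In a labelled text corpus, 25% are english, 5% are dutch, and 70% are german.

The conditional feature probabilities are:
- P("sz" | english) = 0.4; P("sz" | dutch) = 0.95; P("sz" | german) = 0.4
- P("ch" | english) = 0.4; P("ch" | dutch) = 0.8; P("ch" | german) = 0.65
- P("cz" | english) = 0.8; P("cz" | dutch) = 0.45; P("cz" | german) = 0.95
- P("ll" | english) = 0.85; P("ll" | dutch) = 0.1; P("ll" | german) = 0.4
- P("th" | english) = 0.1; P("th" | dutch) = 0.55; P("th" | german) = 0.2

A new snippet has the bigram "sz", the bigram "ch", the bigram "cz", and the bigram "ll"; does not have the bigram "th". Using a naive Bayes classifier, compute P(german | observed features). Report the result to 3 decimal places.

english: 0.25 × 0.4 × 0.4 × 0.8 × 0.85 × (1−0.1) = 0.02448
dutch: 0.05 × 0.95 × 0.8 × 0.45 × 0.1 × (1−0.55) = 0.0007695
german: 0.7 × 0.4 × 0.65 × 0.95 × 0.4 × (1−0.2) = 0.055328
P(german | x) = 0.055328 / 0.0805775 ≈ 0.687

0.687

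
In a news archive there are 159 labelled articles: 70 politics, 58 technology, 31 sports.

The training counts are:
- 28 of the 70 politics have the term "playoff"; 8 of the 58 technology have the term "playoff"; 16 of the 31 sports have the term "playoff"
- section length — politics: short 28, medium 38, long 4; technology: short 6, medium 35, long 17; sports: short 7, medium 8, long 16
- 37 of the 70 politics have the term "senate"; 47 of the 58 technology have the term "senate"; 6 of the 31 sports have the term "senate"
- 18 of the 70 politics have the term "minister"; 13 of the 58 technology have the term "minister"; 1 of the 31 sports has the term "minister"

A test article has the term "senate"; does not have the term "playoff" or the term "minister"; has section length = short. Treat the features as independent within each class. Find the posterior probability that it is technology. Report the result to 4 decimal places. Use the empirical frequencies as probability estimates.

0.3102

politics: (70/159) × (42/70) × (28/70) × (37/70) × (52/70) ≈ 0.0414879
technology: (58/159) × (50/58) × (6/58) × (47/58) × (45/58) ≈ 0.0204527
sports: (31/159) × (15/31) × (7/31) × (6/31) × (30/31) ≈ 0.00399006
P(technology | x) = 0.0204527 / 0.06593066 ≈ 0.3102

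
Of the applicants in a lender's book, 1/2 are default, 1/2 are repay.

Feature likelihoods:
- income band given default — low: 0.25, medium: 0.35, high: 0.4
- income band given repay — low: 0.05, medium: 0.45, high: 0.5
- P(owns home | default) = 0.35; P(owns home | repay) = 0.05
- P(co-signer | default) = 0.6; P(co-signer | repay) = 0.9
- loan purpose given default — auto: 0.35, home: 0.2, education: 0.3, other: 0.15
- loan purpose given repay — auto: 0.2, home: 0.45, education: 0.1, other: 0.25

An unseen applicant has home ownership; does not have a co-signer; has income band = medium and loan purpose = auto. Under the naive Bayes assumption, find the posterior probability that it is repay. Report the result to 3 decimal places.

default: 0.5 × 0.35 × 0.35 × (1−0.6) × 0.35 = 0.008575
repay: 0.5 × 0.45 × 0.05 × (1−0.9) × 0.2 = 0.000225
P(repay | x) = 0.000225 / 0.0088 ≈ 0.026

0.026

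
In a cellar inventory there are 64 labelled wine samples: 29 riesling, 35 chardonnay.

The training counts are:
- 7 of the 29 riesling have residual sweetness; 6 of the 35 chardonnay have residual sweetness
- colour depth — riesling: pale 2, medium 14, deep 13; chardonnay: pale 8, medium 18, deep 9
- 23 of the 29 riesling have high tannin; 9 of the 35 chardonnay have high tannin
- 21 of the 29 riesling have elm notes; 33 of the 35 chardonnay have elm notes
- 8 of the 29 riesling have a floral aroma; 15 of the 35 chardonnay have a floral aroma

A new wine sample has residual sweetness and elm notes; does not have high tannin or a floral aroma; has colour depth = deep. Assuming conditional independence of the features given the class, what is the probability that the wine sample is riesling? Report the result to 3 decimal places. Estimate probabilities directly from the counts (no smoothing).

0.355

riesling: (29/64) × (7/29) × (13/29) × (6/29) × (21/29) × (21/29) ≈ 0.00531936
chardonnay: (35/64) × (6/35) × (9/35) × (26/35) × (33/35) × (20/35) ≈ 0.00964848
P(riesling | x) = 0.00531936 / 0.01496784 ≈ 0.355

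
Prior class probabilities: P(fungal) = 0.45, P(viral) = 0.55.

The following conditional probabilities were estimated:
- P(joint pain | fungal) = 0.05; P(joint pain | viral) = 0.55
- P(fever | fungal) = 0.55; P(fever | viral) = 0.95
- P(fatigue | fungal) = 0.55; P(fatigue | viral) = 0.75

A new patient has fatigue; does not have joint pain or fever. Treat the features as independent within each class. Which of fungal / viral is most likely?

fungal

fungal: 0.45 × (1−0.05) × (1−0.55) × 0.55 = 0.10580625
viral: 0.55 × (1−0.55) × (1−0.95) × 0.75 = 0.00928125
Highest score → fungal.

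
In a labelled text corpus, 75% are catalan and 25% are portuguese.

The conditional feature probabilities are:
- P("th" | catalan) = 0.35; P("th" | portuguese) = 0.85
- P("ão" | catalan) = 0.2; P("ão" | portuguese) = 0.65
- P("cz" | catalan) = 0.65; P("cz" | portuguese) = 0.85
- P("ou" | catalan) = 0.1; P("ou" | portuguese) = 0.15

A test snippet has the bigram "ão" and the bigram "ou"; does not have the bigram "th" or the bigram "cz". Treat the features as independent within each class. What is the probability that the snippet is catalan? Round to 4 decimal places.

0.8615

catalan: 0.75 × (1−0.35) × 0.2 × (1−0.65) × 0.1 = 0.0034125
portuguese: 0.25 × (1−0.85) × 0.65 × (1−0.85) × 0.15 = 0.0005484375
P(catalan | x) = 0.0034125 / 0.0039609375 ≈ 0.8615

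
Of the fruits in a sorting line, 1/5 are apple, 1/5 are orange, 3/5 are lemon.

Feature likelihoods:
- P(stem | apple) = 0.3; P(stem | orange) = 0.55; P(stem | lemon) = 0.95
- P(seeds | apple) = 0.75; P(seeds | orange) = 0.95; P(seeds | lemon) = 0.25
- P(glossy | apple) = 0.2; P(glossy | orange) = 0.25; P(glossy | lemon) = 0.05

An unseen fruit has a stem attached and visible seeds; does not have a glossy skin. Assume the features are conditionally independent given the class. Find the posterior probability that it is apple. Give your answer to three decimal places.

0.144

apple: 0.2 × 0.3 × 0.75 × (1−0.2) = 0.036
orange: 0.2 × 0.55 × 0.95 × (1−0.25) = 0.078375
lemon: 0.6 × 0.95 × 0.25 × (1−0.05) = 0.135375
P(apple | x) = 0.036 / 0.24975 ≈ 0.144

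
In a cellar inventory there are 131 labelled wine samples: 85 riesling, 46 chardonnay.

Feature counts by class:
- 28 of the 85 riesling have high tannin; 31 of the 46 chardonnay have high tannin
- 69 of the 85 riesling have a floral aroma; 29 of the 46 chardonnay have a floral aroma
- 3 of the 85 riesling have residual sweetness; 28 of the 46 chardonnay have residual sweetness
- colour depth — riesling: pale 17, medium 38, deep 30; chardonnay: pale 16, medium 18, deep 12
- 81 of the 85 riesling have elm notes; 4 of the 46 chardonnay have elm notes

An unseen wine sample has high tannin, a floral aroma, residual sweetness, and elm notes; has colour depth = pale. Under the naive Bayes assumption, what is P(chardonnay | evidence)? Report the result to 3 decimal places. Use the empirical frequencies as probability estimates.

riesling: (85/131) × (28/85) × (69/85) × (3/85) × (17/85) × (81/85) ≈ 0.00116712
chardonnay: (46/131) × (31/46) × (29/46) × (28/46) × (16/46) × (4/46) ≈ 0.0027466
P(chardonnay | x) = 0.0027466 / 0.00391372 ≈ 0.702

0.702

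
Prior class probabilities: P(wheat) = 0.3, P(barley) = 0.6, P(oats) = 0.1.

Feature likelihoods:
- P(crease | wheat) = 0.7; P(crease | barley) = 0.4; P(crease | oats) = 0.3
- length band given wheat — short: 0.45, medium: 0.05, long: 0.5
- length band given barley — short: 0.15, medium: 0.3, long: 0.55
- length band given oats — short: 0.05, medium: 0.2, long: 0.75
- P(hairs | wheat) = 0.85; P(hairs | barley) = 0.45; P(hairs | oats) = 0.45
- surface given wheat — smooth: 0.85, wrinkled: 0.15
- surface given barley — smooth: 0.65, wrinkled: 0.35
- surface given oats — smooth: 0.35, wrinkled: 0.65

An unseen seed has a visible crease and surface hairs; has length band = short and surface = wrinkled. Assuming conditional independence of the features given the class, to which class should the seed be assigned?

wheat

wheat: 0.3 × 0.7 × 0.45 × 0.85 × 0.15 = 0.01204875
barley: 0.6 × 0.4 × 0.15 × 0.45 × 0.35 = 0.00567
oats: 0.1 × 0.3 × 0.05 × 0.45 × 0.65 = 0.00043875
Highest score → wheat.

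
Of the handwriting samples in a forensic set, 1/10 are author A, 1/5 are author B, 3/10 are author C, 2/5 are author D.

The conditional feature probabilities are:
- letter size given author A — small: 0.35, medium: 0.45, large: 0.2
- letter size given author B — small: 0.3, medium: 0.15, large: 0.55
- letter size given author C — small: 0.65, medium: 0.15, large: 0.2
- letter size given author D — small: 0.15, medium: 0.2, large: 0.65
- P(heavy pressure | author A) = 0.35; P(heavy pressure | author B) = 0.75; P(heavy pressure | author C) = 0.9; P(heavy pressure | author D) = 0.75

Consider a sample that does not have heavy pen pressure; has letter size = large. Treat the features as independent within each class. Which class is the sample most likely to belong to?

author A: 0.1 × 0.2 × (1−0.35) = 0.013
author B: 0.2 × 0.55 × (1−0.75) = 0.0275
author C: 0.3 × 0.2 × (1−0.9) = 0.006
author D: 0.4 × 0.65 × (1−0.75) = 0.065
Highest score → author D.

author D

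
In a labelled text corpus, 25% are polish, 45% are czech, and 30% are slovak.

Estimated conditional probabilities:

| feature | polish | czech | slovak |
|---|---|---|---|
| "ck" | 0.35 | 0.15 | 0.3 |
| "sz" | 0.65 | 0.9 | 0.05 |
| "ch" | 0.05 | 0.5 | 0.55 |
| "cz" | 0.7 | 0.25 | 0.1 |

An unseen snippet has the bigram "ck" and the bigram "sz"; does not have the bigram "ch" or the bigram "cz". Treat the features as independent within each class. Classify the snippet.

polish: 0.25 × 0.35 × 0.65 × (1−0.05) × (1−0.7) = 0.016209375
czech: 0.45 × 0.15 × 0.9 × (1−0.5) × (1−0.25) = 0.02278125
slovak: 0.3 × 0.3 × 0.05 × (1−0.55) × (1−0.1) = 0.0018225
Highest score → czech.

czech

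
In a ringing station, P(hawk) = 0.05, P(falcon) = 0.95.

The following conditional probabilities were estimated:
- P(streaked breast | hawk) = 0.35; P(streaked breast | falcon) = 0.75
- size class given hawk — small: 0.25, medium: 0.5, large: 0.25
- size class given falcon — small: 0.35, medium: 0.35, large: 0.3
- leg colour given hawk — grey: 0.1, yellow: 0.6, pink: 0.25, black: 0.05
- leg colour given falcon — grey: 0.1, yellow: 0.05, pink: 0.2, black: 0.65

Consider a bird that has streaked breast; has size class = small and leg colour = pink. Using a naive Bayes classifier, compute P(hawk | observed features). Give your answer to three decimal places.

hawk: 0.05 × 0.35 × 0.25 × 0.25 = 0.00109375
falcon: 0.95 × 0.75 × 0.35 × 0.2 = 0.049875
P(hawk | x) = 0.00109375 / 0.05096875 ≈ 0.021

0.021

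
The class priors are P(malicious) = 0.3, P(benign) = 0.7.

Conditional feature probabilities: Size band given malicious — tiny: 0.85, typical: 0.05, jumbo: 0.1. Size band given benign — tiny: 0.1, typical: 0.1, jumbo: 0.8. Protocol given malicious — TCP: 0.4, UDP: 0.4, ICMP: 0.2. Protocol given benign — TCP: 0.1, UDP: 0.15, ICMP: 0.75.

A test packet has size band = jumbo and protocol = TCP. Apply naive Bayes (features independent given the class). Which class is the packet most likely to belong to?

benign

malicious: 0.3 × 0.1 × 0.4 = 0.012
benign: 0.7 × 0.8 × 0.1 = 0.056
Highest score → benign.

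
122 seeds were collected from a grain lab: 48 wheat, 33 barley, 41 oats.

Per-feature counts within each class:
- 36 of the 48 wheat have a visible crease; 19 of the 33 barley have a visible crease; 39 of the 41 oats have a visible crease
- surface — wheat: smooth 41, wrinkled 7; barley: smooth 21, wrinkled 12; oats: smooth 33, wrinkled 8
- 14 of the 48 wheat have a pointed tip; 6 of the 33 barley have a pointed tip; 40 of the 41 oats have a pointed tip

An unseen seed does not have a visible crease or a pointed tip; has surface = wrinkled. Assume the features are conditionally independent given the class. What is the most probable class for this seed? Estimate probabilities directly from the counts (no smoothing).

wheat: (48/122) × (12/48) × (7/48) × (34/48) ≈ 0.0101605
barley: (33/122) × (14/33) × (12/33) × (27/33) ≈ 0.0341417
oats: (41/122) × (2/41) × (8/41) × (1/41) ≈ 0.0000780176
Highest score → barley.

barley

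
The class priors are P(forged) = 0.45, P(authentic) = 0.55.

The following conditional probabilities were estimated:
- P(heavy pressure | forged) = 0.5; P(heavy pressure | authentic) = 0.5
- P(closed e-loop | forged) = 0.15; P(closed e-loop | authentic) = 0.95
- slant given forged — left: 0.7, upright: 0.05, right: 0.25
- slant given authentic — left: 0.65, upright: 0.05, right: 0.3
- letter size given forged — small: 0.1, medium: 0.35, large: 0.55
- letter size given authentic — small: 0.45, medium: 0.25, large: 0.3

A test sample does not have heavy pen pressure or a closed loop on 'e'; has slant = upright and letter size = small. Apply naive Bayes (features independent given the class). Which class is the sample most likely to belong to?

forged

forged: 0.45 × (1−0.5) × (1−0.15) × 0.05 × 0.1 = 0.00095625
authentic: 0.55 × (1−0.5) × (1−0.95) × 0.05 × 0.45 = 0.000309375
Highest score → forged.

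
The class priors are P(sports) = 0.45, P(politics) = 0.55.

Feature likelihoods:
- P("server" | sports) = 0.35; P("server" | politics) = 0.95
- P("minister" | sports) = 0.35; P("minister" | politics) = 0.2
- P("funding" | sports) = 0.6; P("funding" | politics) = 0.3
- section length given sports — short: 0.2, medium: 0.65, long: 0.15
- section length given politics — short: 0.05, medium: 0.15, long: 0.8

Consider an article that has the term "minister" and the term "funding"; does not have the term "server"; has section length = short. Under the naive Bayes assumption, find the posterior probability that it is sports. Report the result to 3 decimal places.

0.993

sports: 0.45 × (1−0.35) × 0.35 × 0.6 × 0.2 = 0.012285
politics: 0.55 × (1−0.95) × 0.2 × 0.3 × 0.05 = 0.0000825
P(sports | x) = 0.012285 / 0.0123675 ≈ 0.993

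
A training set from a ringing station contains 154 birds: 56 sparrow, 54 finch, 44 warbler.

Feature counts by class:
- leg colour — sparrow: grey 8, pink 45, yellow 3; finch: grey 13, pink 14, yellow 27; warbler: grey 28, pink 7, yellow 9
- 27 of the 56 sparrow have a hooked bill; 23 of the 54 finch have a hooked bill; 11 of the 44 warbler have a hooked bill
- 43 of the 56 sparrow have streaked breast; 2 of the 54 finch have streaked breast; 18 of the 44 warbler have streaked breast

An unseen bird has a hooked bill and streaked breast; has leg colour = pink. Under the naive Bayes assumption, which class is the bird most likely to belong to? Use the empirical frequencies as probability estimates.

sparrow

sparrow: (56/154) × (45/56) × (27/56) × (43/56) ≈ 0.10818
finch: (54/154) × (14/54) × (23/54) × (2/54) ≈ 0.00143409
warbler: (44/154) × (7/44) × (11/44) × (18/44) ≈ 0.00464876
Highest score → sparrow.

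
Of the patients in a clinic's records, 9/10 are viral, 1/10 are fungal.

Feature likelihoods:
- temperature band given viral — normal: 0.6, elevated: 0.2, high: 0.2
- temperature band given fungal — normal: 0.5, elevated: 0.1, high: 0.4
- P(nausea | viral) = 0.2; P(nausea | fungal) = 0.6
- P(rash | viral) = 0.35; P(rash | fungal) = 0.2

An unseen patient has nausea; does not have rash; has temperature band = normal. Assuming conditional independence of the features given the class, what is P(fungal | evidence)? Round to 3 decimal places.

0.255

viral: 0.9 × 0.6 × 0.2 × (1−0.35) = 0.0702
fungal: 0.1 × 0.5 × 0.6 × (1−0.2) = 0.024
P(fungal | x) = 0.024 / 0.0942 ≈ 0.255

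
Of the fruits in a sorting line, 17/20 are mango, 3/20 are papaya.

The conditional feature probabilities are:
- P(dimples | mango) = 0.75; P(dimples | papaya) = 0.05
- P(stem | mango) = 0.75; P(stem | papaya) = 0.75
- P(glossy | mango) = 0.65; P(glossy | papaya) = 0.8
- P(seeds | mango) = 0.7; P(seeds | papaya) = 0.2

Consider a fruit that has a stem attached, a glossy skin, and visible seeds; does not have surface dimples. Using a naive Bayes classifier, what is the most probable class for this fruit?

mango: 0.85 × (1−0.75) × 0.75 × 0.65 × 0.7 = 0.072515625
papaya: 0.15 × (1−0.05) × 0.75 × 0.8 × 0.2 = 0.0171
Highest score → mango.

mango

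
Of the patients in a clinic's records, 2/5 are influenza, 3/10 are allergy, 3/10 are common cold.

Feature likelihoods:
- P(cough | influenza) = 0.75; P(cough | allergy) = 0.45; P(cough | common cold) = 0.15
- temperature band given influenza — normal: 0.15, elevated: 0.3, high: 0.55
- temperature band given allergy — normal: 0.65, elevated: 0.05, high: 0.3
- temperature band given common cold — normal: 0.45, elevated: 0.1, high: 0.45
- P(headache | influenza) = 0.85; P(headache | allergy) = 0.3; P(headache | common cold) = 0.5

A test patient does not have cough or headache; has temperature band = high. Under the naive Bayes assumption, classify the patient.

influenza: 0.4 × (1−0.75) × 0.55 × (1−0.85) = 0.00825
allergy: 0.3 × (1−0.45) × 0.3 × (1−0.3) = 0.03465
common cold: 0.3 × (1−0.15) × 0.45 × (1−0.5) = 0.057375
Highest score → common cold.

common cold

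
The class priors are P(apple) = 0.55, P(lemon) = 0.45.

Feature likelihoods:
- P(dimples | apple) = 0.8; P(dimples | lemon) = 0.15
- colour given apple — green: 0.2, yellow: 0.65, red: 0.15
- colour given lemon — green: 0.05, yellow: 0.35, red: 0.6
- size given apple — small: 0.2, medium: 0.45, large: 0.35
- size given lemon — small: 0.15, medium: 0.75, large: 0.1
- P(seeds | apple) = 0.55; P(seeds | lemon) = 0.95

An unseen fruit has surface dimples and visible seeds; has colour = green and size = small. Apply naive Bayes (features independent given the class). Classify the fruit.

apple: 0.55 × 0.8 × 0.2 × 0.2 × 0.55 = 0.00968
lemon: 0.45 × 0.15 × 0.05 × 0.15 × 0.95 = 0.0004809375
Highest score → apple.

apple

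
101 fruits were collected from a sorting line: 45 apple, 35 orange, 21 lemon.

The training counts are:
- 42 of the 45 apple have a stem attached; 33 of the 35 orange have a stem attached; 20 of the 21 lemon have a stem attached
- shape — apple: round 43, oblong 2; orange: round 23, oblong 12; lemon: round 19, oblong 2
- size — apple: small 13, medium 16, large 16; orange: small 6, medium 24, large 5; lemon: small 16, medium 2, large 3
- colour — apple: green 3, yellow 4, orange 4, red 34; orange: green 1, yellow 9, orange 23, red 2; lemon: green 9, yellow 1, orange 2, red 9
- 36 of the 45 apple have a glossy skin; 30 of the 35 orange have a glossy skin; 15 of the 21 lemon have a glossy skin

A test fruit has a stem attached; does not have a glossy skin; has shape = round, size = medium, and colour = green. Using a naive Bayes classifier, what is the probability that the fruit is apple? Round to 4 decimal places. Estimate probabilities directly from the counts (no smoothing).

0.4118

apple: (45/101) × (42/45) × (43/45) × (16/45) × (3/45) × (9/45) ≈ 0.00188378
orange: (35/101) × (33/35) × (23/35) × (24/35) × (1/35) × (5/35) ≈ 0.000600938
lemon: (21/101) × (20/21) × (19/21) × (2/21) × (9/21) × (6/21) ≈ 0.00208934
P(apple | x) = 0.00188378 / 0.004574058 ≈ 0.4118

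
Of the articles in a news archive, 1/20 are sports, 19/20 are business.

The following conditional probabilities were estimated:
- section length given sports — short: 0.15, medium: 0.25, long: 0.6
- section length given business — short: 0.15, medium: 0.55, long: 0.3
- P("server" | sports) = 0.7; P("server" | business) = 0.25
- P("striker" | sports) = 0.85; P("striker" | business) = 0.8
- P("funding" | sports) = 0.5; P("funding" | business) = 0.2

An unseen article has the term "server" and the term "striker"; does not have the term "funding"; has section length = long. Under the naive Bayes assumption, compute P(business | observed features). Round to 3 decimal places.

0.836

sports: 0.05 × 0.6 × 0.7 × 0.85 × (1−0.5) = 0.008925
business: 0.95 × 0.3 × 0.25 × 0.8 × (1−0.2) = 0.0456
P(business | x) = 0.0456 / 0.054525 ≈ 0.836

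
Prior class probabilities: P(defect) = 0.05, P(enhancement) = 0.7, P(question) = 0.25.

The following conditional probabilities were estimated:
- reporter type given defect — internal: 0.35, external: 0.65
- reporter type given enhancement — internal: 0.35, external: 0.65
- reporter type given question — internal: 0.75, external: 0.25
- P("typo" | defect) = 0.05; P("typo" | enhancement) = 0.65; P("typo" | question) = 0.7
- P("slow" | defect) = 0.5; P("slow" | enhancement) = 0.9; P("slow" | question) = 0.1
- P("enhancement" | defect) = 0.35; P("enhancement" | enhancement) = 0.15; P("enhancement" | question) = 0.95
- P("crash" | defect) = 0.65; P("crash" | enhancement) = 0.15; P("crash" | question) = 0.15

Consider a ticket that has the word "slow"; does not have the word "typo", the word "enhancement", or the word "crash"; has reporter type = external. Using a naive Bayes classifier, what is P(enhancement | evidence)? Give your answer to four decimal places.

defect: 0.05 × 0.65 × (1−0.05) × 0.5 × (1−0.35) × (1−0.65) = 0.00351203125
enhancement: 0.7 × 0.65 × (1−0.65) × 0.9 × (1−0.15) × (1−0.15) = 0.1035523125
question: 0.25 × 0.25 × (1−0.7) × 0.1 × (1−0.95) × (1−0.15) = 0.0000796875
P(enhancement | x) = 0.1035523125 / 0.10714403125 ≈ 0.9665

0.9665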